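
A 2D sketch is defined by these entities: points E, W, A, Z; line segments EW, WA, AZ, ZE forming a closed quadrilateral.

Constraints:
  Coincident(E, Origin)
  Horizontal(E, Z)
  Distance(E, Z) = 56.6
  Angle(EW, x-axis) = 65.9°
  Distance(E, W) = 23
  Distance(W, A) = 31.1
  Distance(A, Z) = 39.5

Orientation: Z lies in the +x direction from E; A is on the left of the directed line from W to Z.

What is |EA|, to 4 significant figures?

50.89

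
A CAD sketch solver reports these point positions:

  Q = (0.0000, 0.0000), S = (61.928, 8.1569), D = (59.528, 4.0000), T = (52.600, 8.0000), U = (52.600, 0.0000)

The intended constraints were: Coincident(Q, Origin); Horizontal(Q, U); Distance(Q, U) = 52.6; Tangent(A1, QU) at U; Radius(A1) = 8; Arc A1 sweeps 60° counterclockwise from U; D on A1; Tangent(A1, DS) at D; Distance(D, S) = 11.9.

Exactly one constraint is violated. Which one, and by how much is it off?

Distance(D, S) = 11.9 — off by 7.10.

Q = (0.00, 0.00) ✓; Q.y = 0.00, U.y = 0.00 ✓; |QU| = 52.60 ✓; ∠(TU, UQ) = 90.00° ✓; |TU| = 8.000 ✓; bearing(T→D) − bearing(T→U) = 60.00° ✓; |TD| = 8.000 ✓; ∠(TD, DS) = 90.00° ✓; |DS| = 4.800 ✗.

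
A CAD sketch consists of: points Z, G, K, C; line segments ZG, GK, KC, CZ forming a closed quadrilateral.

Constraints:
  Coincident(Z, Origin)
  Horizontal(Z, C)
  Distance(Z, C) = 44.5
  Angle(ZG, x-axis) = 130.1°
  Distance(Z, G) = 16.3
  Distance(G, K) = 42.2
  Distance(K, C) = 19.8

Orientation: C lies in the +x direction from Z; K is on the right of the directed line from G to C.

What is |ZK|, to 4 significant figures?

27.59

Checks: |GK| = 42.20 ✓; |KC| = 19.80 ✓.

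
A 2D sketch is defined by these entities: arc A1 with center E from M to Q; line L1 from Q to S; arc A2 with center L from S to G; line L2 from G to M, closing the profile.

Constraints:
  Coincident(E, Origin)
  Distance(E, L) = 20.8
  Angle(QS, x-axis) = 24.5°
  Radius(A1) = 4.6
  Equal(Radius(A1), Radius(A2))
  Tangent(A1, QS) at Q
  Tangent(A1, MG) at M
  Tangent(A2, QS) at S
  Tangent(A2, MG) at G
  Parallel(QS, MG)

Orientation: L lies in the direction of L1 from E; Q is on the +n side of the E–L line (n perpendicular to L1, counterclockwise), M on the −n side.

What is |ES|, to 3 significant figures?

21.3

Tangency of A1 to both parallel lines with radius 4.6 puts Q and M at E ± 4.6·n: Q = (-1.91, 4.19), M = (1.91, -4.19). Equal radii place S and G the same way about L: S = L + 4.6·n = (17.0, 12.8), G = L − 4.6·n = (20.8, 4.44). Then |ES| = |S − E| = 21.3.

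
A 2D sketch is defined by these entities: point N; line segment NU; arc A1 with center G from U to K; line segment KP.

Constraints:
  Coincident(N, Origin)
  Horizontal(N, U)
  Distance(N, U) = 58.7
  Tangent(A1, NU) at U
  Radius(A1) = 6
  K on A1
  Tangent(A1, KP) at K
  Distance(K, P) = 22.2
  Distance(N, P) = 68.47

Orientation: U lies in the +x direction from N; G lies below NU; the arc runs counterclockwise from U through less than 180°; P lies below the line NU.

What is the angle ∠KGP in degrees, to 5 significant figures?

74.876°

N is at the origin; NU is horizontal with |NU| = 58.7 and U on the +x side, so U = (58.700, 0.0000). Since A1 is tangent to NU there, GU ⟂ NU, so G = U + (0, -6) = (58.700, -6.0000). Since GK ⟂ KP (tangency), |GP| = √(6.0² + 22.2²) = 22.997 regardless of where K sits on A1. So P lies on both circle(N, 68.47) and circle(G, 22.997); the below-NU intersection is P = (62.148, -28.737). K is the foot of the tangent from P: K = (53.208, -8.4162).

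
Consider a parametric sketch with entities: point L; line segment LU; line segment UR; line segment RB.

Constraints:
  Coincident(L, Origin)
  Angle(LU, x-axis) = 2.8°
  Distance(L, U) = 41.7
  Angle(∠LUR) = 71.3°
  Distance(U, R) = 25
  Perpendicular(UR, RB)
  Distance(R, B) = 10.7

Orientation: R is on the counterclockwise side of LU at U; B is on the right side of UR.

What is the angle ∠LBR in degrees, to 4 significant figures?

13.04°

L is at the origin; LU runs at 2.8° with length 41.7, so U = 41.7·(cos 2.8°, sin 2.8°) = (41.65, 2.037). ∠LUR = 71.3°, so UR runs at 2.8° + (180° − 71.3°) = 111.5° from the x-axis; with |UR| = 25.0, R = U + 25.0·(cos 111.5°, sin 111.5°) = (32.49, 25.30). The perpendicularity gives RB at right angles to UR; with |RB| = 10.7 on the right of UR, B = R + 10.7·(0.9304, 0.3665) = (42.44, 29.22). Then cos ∠LBR = BL·BR / (|BL||BR|), giving 13.04°.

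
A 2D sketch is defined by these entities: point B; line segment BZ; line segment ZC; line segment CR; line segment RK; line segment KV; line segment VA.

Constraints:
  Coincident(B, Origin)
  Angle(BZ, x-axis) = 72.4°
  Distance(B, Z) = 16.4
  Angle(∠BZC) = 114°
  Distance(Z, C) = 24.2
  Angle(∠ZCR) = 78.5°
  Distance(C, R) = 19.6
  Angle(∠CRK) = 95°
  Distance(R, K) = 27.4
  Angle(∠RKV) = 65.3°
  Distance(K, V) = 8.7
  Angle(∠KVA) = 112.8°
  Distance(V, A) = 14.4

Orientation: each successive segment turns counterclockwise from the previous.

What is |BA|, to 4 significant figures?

18.97

∠RKV = 65.3° gives KV at 79.60° from the x-axis; with |KV| = 8.7, V = (1.020, 7.544). ∠KVA = 112.8° gives VA at 146.8° from the x-axis; with |VA| = 14.4, A = (-11.03, 15.43). Then |BA| = |A − B| = 18.97.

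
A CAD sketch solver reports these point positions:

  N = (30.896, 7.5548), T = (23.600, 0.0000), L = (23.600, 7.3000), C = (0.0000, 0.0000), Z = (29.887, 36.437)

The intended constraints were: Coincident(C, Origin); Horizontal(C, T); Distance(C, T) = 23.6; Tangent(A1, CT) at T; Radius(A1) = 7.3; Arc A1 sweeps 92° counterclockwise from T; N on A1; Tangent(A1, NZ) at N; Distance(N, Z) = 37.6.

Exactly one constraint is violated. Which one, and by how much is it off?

Distance(N, Z) = 37.6 — off by 8.70.

C = (0.00, 0.00) ✓; C.y = 0.00, T.y = 0.00 ✓; |CT| = 23.60 ✓; ∠(LT, TC) = 90.00° ✓; |LT| = 7.300 ✓; bearing(L→N) − bearing(L→T) = 92.00° ✓; |LN| = 7.300 ✓; ∠(LN, NZ) = 90.00° ✓; |NZ| = 28.90 ✗.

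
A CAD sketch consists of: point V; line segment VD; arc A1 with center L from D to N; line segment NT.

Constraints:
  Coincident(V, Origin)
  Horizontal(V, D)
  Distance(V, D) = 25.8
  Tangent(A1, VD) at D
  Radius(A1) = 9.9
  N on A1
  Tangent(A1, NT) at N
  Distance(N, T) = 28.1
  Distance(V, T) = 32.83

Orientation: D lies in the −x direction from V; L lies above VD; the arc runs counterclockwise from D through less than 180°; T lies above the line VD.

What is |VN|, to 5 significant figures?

17.736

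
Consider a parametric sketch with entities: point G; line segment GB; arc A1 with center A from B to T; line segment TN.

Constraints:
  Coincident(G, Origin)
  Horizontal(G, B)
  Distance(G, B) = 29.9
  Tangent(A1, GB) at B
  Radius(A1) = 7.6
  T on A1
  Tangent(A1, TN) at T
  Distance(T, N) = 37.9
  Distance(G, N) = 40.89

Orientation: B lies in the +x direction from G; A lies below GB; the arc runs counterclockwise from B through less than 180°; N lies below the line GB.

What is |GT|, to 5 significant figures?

23.339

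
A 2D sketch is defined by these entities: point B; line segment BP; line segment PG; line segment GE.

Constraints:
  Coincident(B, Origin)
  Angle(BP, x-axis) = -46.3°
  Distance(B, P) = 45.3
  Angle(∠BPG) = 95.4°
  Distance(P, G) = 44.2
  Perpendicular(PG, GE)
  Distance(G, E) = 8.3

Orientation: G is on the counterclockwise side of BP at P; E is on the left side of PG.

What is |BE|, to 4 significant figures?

60.85

B is at the origin; BP runs at -46.3° with length 45.3, so P = 45.3·(cos -46.3°, sin -46.3°) = (31.30, -32.75). ∠BPG = 95.4°, so PG runs at -46.3° + (180° − 95.4°) = 38.30° from the x-axis; with |PG| = 44.2, G = P + 44.2·(cos 38.30°, sin 38.30°) = (65.98, -5.356). PG is perpendicular to GE; with |GE| = 8.3 on the left of PG, E = G + 8.3·(-0.6198, 0.7848) = (60.84, 1.157). Then |BE| = |E − B| = 60.85.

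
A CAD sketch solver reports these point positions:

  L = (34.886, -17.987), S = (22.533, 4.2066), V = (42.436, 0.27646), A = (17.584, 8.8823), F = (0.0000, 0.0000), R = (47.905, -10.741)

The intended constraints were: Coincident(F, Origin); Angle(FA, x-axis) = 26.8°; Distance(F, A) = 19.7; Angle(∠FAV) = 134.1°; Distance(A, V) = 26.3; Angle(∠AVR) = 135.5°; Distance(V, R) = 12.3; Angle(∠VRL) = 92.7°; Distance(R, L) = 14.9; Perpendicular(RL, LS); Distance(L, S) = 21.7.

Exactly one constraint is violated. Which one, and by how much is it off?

Distance(L, S) = 21.7 — off by 3.70.

F = (0.00, 0.00) ✓; FA at 26.80° ✓; |FA| = 19.70 ✓; ∠FAV = 134.1° ✓; |AV| = 26.30 ✓; ∠AVR = 135.5° ✓; |VR| = 12.30 ✓; ∠VRL = 92.70° ✓; |RL| = 14.90 ✓; ∠(RL, LS) = 90.00° ✓; |LS| = 25.40 ✗.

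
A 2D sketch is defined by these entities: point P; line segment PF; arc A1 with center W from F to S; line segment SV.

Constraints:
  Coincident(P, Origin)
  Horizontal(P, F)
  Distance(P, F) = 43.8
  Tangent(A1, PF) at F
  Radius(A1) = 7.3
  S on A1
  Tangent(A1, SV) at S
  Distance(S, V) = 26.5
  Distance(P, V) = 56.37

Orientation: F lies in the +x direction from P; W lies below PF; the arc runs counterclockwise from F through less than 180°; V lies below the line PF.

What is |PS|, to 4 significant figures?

37.98

P is at the origin; P and F share the same y with |PF| = 43.8 and F on the +x side, so F = (43.80, 0.000). Since A1 is tangent to PF there, WF ⟂ PF, so W = F + (0, -7.3) = (43.80, -7.300). Since WS ⟂ SV (tangency), |WV| = √(7.3² + 26.5²) = 27.49 regardless of where S sits on A1. So V lies on both circle(P, 56.37) and circle(W, 27.49); the below-PF intersection is V = (44.36, -34.78). S is the foot of the tangent from V: S = (36.80, -9.382).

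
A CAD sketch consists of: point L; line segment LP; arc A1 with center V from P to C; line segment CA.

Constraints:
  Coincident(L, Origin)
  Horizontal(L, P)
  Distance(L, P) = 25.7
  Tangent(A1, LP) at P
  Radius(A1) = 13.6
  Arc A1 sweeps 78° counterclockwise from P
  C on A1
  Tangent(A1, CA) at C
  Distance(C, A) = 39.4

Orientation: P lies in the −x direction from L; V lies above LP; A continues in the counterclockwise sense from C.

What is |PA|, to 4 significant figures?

53.79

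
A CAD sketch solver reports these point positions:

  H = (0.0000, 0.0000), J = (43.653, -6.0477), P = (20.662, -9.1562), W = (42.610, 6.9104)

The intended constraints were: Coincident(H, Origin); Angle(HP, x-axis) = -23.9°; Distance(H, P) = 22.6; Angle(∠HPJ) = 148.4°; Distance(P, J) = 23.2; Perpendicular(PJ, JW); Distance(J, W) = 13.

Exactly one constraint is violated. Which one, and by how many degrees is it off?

Perpendicular(PJ, JW) — off by 3.10°.

H = (0.00, 0.00) ✓; HP at -23.90° ✓; |HP| = 22.60 ✓; ∠HPJ = 148.4° ✓; |PJ| = 23.20 ✓; ∠(PJ, JW) = 86.90° ✗; |JW| = 13.00 ✓.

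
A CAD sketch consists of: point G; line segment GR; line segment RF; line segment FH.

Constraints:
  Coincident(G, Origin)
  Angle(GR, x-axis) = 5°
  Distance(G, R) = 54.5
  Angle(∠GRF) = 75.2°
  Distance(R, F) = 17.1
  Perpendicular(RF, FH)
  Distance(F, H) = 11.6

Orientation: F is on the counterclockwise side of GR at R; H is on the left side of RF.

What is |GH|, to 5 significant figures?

41.215

∠GRF = 75.2°, so RF runs at 5.0° + (180° − 75.2°) = 109.80° from the x-axis; with |RF| = 17.1, F = R + 17.1·(cos 109.80°, sin 109.80°) = (48.500, 20.839). RF is perpendicular to FH; with |FH| = 11.6 on the left of RF, H = F + 11.6·(-0.94088, -0.33874) = (37.586, 16.910). Then |GH| = |H − G| = 41.215.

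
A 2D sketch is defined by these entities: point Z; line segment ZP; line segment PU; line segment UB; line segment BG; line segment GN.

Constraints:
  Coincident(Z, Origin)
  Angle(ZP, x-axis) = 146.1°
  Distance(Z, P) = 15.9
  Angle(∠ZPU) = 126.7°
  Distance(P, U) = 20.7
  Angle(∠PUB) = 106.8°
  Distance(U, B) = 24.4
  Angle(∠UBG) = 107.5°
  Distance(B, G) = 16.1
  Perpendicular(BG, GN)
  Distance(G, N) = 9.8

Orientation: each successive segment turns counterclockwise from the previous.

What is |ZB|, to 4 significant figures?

38.74

Z is at the origin; ZP runs at 146.1° with length 15.9, so P = (-13.20, 8.868). ∠ZPU = 126.7° gives PU at -160.6° from the x-axis; with |PU| = 20.7, U = (-32.72, 1.992). ∠PUB = 106.8° gives UB at -87.40° from the x-axis; with |UB| = 24.4, B = (-31.62, -22.38). Then |ZB| = |B − Z| = 38.74.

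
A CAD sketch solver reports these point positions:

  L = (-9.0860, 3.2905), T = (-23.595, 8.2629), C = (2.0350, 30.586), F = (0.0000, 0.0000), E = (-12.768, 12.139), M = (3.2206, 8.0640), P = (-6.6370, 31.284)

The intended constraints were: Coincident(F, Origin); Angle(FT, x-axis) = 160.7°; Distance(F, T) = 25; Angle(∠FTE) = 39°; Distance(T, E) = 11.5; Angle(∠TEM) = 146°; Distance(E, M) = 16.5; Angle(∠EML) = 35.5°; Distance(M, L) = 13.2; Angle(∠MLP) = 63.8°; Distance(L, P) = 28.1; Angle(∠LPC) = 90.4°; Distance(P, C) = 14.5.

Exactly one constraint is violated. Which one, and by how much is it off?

Distance(P, C) = 14.5 — off by 5.80.

F = (0.00, 0.00) ✓; FT at 160.7° ✓; |FT| = 25.00 ✓; ∠FTE = 39.00° ✓; |TE| = 11.50 ✓; ∠TEM = 146.0° ✓; |EM| = 16.50 ✓; ∠EML = 35.50° ✓; |ML| = 13.20 ✓; ∠MLP = 63.80° ✓; |LP| = 28.10 ✓; ∠LPC = 90.40° ✓; |PC| = 8.700 ✗.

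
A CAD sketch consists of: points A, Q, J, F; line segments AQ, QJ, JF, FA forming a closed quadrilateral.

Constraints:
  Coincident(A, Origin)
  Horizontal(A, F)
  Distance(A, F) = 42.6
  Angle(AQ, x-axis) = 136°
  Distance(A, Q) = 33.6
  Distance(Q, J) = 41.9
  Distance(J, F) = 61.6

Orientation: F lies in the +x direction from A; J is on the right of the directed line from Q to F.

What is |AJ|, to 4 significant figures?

24.20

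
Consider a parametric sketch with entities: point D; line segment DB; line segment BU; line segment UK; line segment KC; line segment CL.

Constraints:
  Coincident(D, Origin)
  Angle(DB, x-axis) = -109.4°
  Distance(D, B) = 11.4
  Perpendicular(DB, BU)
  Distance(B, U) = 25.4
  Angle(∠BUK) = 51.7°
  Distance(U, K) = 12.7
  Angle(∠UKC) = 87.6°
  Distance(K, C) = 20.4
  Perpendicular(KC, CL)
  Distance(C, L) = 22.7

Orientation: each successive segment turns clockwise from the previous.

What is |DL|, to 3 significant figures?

36.1

D is at the origin; DB runs at -109.4° with length 11.4, so B = (-3.79, -10.8). DB ⟂ BU, so BU runs at 161°; with |BU| = 25.4, U = (-27.7, -2.32). ∠BUK = 51.7° gives UK at 32.3° from the x-axis; with |UK| = 12.7, K = (-17.0, 4.47). ∠UKC = 87.6° gives KC at -60.1° from the x-axis; with |KC| = 20.4, C = (-6.84, -13.2). KC is perpendicular to CL, so CL runs at -150°; with |CL| = 22.7, L = (-26.5, -24.5). Then |DL| = |L − D| = 36.1.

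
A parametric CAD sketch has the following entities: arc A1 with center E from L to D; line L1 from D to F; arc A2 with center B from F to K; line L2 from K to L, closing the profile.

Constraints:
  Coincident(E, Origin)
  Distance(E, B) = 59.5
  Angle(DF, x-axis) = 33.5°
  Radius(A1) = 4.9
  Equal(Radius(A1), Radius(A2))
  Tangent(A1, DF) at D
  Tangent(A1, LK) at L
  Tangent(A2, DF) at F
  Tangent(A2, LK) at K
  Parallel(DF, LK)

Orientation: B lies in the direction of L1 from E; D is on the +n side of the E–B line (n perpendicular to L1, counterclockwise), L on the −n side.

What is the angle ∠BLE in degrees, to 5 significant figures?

85.292°

The slot axis is L1's direction at 33.5°, so u = (cos 33.5°, sin 33.5°) = (0.83389, 0.55194) and n = (−sin 33.5°, cos 33.5°) = (-0.55194, 0.83389). E is at the origin and B lies 59.5 along u from E, so B = 59.5·u = (49.616, 32.840). Tangency of A1 to both parallel lines with radius 4.9 puts D and L at E ± 4.9·n: D = (-2.7045, 4.0860), L = (2.7045, -4.0860). Then cos ∠BLE = LB·LE / (|LB||LE|), giving 85.292°.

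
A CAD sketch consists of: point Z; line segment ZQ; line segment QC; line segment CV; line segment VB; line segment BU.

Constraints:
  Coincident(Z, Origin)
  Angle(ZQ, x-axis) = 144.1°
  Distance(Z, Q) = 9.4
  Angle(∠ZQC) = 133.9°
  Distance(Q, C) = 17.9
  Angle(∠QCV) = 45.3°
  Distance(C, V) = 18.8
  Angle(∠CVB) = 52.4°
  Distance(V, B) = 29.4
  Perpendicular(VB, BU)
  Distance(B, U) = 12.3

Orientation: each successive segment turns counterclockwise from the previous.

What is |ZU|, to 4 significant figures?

31.04

Z is at the origin; ZQ runs at 144.1° with length 9.4, so Q = (-7.614, 5.512). ∠ZQC = 133.9° gives QC at -169.8° from the x-axis; with |QC| = 17.9, C = (-25.23, 2.342). ∠QCV = 45.3° gives CV at -35.10° from the x-axis; with |CV| = 18.8, V = (-9.850, -8.468). ∠CVB = 52.4° gives VB at 92.50° from the x-axis; with |VB| = 29.4, B = (-11.13, 20.90). VB ⟂ BU, so BU runs at -177.5°; with |BU| = 12.3, U = (-23.42, 20.37). Then |ZU| = |U − Z| = 31.04.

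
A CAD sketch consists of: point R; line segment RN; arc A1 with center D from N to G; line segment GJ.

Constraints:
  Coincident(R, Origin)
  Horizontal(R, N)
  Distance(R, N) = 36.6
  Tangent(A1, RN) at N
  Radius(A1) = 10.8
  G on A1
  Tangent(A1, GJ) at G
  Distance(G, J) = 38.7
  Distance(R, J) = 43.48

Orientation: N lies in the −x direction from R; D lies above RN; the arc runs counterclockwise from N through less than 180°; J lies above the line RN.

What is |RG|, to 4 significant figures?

27.47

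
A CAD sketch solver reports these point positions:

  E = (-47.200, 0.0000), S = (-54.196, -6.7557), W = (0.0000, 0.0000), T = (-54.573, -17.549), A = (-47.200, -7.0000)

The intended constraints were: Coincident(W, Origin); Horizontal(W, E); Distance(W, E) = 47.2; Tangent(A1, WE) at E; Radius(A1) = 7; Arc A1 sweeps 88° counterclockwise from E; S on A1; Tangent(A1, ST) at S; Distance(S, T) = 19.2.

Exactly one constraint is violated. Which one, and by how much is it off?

Distance(S, T) = 19.2 — off by 8.40.

W = (0.00, 0.00) ✓; W.y = 0.00, E.y = 0.00 ✓; |WE| = 47.20 ✓; ∠(AE, EW) = 90.00° ✓; |AE| = 7.000 ✓; bearing(A→S) − bearing(A→E) = 88.00° ✓; |AS| = 7.000 ✓; ∠(AS, ST) = 90.00° ✓; |ST| = 10.80 ✗.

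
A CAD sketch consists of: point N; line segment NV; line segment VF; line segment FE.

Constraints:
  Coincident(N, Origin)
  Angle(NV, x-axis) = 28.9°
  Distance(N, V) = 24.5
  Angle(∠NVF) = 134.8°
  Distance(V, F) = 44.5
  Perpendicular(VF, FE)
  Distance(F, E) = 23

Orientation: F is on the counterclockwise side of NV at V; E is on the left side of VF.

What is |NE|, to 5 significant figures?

62.018

N is at the origin; NV runs at 28.9° with length 24.5, so V = 24.5·(cos 28.9°, sin 28.9°) = (21.449, 11.840). ∠NVF = 134.8°, so VF runs at 28.9° + (180° − 134.8°) = 74.100° from the x-axis; with |VF| = 44.5, F = V + 44.5·(cos 74.100°, sin 74.100°) = (33.640, 54.638). VF is perpendicular to FE; with |FE| = 23.0 on the left of VF, E = F + 23.0·(-0.96174, 0.27396) = (11.520, 60.939). Then |NE| = |E − N| = 62.018.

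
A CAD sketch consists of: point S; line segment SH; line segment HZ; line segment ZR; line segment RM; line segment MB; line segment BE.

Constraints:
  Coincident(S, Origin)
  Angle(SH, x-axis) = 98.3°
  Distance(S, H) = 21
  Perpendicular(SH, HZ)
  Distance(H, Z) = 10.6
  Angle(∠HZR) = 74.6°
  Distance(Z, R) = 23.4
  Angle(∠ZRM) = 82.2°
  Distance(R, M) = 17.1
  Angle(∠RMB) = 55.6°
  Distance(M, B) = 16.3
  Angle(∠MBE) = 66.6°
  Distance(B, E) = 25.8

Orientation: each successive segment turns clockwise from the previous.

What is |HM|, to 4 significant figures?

19.46

∠HZR = 74.6° gives ZR at -97.10° from the x-axis; with |ZR| = 23.4, R = (4.565, -0.9104). ∠ZRM = 82.2° gives RM at 165.1° from the x-axis; with |RM| = 17.1, M = (-11.96, 3.487). Then |HM| = |M − H| = 19.46.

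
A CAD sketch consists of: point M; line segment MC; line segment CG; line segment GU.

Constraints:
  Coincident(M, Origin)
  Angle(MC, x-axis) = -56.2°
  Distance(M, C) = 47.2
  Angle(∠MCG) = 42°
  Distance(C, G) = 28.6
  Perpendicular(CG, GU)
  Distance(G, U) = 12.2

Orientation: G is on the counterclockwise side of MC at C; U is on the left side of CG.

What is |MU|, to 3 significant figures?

20.4

∠MCG = 42.0°, so CG runs at -56.2° + (180° − 42.0°) = 81.8° from the x-axis; with |CG| = 28.6, G = C + 28.6·(cos 81.8°, sin 81.8°) = (30.3, -10.9). The perpendicularity gives GU at right angles to CG; with |GU| = 12.2 on the left of CG, U = G + 12.2·(-0.990, 0.143) = (18.3, -9.17). Then |MU| = |U − M| = 20.4.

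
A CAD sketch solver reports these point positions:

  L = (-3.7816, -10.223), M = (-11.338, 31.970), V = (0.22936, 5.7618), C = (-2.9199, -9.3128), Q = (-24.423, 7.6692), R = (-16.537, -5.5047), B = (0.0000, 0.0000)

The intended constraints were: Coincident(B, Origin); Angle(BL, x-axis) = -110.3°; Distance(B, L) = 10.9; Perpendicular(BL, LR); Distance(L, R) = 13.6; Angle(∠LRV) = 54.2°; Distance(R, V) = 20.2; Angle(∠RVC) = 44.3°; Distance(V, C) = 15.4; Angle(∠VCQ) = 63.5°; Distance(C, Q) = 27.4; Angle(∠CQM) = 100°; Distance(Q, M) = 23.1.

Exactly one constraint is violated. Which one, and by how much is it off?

Distance(Q, M) = 23.1 — off by 4.50.

B = (0.00, 0.00) ✓; BL at -110.3° ✓; |BL| = 10.90 ✓; ∠(BL, LR) = 90.00° ✓; |LR| = 13.60 ✓; ∠LRV = 54.20° ✓; |RV| = 20.20 ✓; ∠RVC = 44.30° ✓; |VC| = 15.40 ✓; ∠VCQ = 63.50° ✓; |CQ| = 27.40 ✓; ∠CQM = 100.0° ✓; |QM| = 27.60 ✗.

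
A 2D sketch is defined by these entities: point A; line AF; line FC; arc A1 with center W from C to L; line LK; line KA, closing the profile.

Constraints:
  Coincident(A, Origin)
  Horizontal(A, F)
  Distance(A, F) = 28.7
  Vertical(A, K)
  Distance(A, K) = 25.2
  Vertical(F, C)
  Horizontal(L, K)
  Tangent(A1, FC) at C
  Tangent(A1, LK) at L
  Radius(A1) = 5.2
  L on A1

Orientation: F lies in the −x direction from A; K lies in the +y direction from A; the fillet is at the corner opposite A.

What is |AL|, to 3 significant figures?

34.5

A is at the origin; A and F share the same y with |AF| = 28.7 and F on the −x side, so F = (-28.7, 0.00). AK is vertical with |AK| = 25.2 and K on the +y side, so K = (0.00, 25.2). The virtual corner opposite A is at (-28.7, 25.2). A1 meets FC tangentially, so WC is at right angles to FC and the tangent condition forces WL to be normal to LK, with radius 5.2, so the center W sits 5.2 in from both sides at W = (-23.5, 20.0). That places the tangent points at C = (-28.7, 20.0) on FC and L = (-23.5, 25.2) on LK. Then |AL| = |L − A| = 34.5.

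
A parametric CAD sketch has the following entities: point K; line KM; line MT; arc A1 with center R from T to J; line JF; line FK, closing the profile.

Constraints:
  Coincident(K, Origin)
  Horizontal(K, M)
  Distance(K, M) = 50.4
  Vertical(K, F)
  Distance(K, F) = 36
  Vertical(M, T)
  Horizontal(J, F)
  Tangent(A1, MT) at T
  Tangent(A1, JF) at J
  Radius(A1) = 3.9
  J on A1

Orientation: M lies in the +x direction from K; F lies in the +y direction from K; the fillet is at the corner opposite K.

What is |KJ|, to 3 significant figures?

58.8

K is at the origin; K and M share the same y with |KM| = 50.4 and M on the +x side, so M = (50.4, 0.00). K and F share the same x with |KF| = 36.0 and F on the +y side, so F = (0.00, 36.0). The virtual corner opposite K is at (50.4, 36.0). Tangency of A1 to MT means the radius RT is perpendicular to MT and tangency of A1 to JF means the radius RJ is perpendicular to JF, with radius 3.9, so the center R sits 3.9 in from both sides at R = (46.5, 32.1). That places the tangent points at T = (50.4, 32.1) on MT and J = (46.5, 36.0) on JF. Then |KJ| = |J − K| = 58.8.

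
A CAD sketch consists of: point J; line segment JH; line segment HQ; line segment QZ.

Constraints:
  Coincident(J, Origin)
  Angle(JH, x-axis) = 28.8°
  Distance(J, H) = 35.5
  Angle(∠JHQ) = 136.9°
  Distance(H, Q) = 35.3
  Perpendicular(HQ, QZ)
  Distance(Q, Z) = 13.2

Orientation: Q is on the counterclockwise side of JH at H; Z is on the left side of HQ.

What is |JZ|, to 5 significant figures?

62.211

J is at the origin; JH runs at 28.8° with length 35.5, so H = 35.5·(cos 28.8°, sin 28.8°) = (31.109, 17.102). ∠JHQ = 136.9°, so HQ runs at 28.8° + (180° − 136.9°) = 71.900° from the x-axis; with |HQ| = 35.3, Q = H + 35.3·(cos 71.900°, sin 71.900°) = (42.076, 50.655). The perpendicularity gives QZ at right angles to HQ; with |QZ| = 13.2 on the left of HQ, Z = Q + 13.2·(-0.95052, 0.31068) = (29.529, 54.756). Then |JZ| = |Z − J| = 62.211.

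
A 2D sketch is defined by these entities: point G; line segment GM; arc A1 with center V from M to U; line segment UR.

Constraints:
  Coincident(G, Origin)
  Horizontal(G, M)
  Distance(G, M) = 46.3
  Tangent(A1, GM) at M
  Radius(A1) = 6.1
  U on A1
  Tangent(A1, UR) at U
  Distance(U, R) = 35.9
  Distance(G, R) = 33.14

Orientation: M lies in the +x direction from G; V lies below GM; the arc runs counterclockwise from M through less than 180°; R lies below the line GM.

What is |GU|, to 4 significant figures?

41.88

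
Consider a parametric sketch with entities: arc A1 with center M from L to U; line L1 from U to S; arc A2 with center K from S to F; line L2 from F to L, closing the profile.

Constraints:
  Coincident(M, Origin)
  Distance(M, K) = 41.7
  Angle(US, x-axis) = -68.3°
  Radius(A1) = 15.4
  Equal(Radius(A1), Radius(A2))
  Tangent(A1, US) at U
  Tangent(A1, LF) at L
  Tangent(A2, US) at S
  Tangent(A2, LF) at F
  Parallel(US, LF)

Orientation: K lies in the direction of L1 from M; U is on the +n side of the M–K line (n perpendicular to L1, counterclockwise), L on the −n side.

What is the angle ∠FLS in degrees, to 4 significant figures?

36.45°

Tangency of A1 to both parallel lines with radius 15.4 puts U and L at M ± 15.4·n: U = (14.31, 5.694), L = (-14.31, -5.694). Equal radii place S and F the same way about K: S = K + 15.4·n = (29.73, -33.05), F = K − 15.4·n = (1.110, -44.44). Then cos ∠FLS = LF·LS / (|LF||LS|), giving 36.45°.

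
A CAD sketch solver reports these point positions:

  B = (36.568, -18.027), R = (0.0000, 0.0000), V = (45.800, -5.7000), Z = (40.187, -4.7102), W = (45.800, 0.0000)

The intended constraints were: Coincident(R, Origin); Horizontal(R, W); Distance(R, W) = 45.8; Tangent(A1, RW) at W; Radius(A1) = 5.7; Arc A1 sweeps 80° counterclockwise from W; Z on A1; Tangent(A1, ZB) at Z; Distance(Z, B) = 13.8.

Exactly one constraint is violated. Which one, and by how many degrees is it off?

Tangent(A1, ZB) at Z — off by 5.20°.

R = (0.00, 0.00) ✓; R.y = 0.00, W.y = 0.00 ✓; |RW| = 45.80 ✓; ∠(VW, WR) = 90.00° ✓; |VW| = 5.700 ✓; bearing(V→Z) − bearing(V→W) = 80.00° ✓; |VZ| = 5.700 ✓; ∠(VZ, ZB) = 95.20° ✗; |ZB| = 13.80 ✓.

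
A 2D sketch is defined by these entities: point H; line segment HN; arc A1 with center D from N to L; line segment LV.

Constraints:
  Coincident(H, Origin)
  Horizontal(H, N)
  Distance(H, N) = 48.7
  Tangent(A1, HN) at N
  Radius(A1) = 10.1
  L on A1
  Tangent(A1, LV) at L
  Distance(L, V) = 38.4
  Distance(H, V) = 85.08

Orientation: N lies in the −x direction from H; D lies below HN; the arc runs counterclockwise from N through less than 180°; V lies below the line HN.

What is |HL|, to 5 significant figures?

57.927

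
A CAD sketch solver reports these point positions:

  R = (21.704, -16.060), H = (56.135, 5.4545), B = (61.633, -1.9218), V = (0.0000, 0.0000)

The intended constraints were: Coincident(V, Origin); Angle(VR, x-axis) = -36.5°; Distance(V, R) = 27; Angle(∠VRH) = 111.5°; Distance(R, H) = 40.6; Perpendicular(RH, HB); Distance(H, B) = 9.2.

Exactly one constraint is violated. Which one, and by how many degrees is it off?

Perpendicular(RH, HB) — off by 4.70°.

V = (0.00, 0.00) ✓; VR at -36.50° ✓; |VR| = 27.00 ✓; ∠VRH = 111.5° ✓; |RH| = 40.60 ✓; ∠(RH, HB) = 85.30° ✗; |HB| = 9.200 ✓.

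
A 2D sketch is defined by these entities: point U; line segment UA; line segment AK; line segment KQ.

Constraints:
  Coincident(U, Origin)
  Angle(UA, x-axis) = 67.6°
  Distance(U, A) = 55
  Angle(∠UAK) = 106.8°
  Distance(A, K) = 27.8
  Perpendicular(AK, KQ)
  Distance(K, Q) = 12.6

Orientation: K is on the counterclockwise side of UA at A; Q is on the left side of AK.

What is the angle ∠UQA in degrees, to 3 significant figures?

66.9°

U is at the origin; UA runs at 67.6° with length 55.0, so A = 55.0·(cos 67.6°, sin 67.6°) = (21.0, 50.9). ∠UAK = 106.8°, so AK runs at 67.6° + (180° − 106.8°) = 141° from the x-axis; with |AK| = 27.8, K = A + 27.8·(cos 141°, sin 141°) = (-0.585, 68.4). AK ⟂ KQ; with |KQ| = 12.6 on the left of AK, Q = K + 12.6·(-0.632, -0.775) = (-8.55, 58.7). Then cos ∠UQA = QU·QA / (|QU||QA|), giving 66.9°.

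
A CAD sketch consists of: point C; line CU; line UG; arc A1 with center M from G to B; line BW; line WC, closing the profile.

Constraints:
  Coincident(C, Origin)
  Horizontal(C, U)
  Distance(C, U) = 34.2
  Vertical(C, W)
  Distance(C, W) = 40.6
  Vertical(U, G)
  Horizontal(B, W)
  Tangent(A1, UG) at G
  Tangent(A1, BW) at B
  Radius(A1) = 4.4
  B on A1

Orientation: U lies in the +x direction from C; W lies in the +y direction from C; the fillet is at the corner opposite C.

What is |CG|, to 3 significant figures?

49.8

The virtual corner opposite C is at (34.2, 40.6). The tangent condition forces MG to be normal to UG and tangency of A1 to BW means the radius MB is perpendicular to BW, with radius 4.4, so the center M sits 4.4 in from both sides at M = (29.8, 36.2). That places the tangent points at G = (34.2, 36.2) on UG and B = (29.8, 40.6) on BW. Then |CG| = |G − C| = 49.8.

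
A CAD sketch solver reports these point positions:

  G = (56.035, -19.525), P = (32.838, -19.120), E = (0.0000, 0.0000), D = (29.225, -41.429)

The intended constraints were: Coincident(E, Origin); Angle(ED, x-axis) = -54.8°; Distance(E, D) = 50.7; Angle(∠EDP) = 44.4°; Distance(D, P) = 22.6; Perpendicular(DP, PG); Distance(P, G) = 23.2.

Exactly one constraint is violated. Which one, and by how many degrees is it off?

Perpendicular(DP, PG) — off by 8.20°.

E = (0.00, 0.00) ✓; ED at -54.80° ✓; |ED| = 50.70 ✓; ∠EDP = 44.40° ✓; |DP| = 22.60 ✓; ∠(DP, PG) = 81.80° ✗; |PG| = 23.20 ✓.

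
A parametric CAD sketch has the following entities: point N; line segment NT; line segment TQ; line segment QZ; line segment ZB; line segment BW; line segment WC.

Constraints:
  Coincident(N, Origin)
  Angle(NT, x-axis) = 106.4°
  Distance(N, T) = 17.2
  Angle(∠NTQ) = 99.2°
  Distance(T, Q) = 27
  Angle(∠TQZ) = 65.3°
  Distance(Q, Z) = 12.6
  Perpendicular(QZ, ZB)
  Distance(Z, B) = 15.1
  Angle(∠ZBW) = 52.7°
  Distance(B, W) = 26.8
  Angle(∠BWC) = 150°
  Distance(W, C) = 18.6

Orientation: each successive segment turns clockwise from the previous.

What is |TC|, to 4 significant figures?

50.73

N is at the origin; NT runs at 106.4° with length 17.2, so T = (-4.856, 16.50). ∠NTQ = 99.2° gives TQ at 25.60° from the x-axis; with |TQ| = 27.0, Q = (19.49, 28.17). ∠TQZ = 65.3° gives QZ at -89.10° from the x-axis; with |QZ| = 12.6, Z = (19.69, 15.57). The perpendicularity gives ZB at right angles to QZ, so ZB runs at -179.1°; with |ZB| = 15.1, B = (4.593, 15.33). ∠ZBW = 52.7° gives BW at 53.60° from the x-axis; with |BW| = 26.8, W = (20.50, 36.90). ∠BWC = 150.0° gives WC at 23.60° from the x-axis; with |WC| = 18.6, C = (37.54, 44.35). Then |TC| = |C − T| = 50.73.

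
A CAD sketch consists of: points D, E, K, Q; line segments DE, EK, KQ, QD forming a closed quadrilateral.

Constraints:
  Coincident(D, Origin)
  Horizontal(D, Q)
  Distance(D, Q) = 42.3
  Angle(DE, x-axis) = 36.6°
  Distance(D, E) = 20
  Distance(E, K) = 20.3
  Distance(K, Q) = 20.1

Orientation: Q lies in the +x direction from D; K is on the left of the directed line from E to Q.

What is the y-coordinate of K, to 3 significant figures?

18.8

D is at the origin; DQ is horizontal with |DQ| = 42.3 and Q in +x, so Q = (42.3, 0). DE runs at 36.6° with |DE| = 20.0, so E = (16.1, 11.9). K is determined by |EK| = 20.3 and |KQ| = 20.1 together: it lies at the intersection of circle(E, 20.3) and circle(Q, 20.1). With |EQ| = 28.8, the foot of the radical line on EQ is 14.6 from E and the perpendicular offset is √(20.3² − 14.6²) = 14.2. Taking the left-of-EQ solution: K = (35.2, 18.8).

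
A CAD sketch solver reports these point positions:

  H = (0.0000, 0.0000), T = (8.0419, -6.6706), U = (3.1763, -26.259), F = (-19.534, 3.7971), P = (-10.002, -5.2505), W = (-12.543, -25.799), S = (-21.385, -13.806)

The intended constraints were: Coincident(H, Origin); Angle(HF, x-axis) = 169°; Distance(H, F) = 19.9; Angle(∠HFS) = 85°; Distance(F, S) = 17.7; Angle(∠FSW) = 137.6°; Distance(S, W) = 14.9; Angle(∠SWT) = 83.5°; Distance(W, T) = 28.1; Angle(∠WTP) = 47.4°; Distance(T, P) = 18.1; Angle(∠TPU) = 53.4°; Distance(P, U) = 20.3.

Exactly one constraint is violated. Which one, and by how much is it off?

Distance(P, U) = 20.3 — off by 4.50.

H = (0.00, 0.00) ✓; HF at 169.0° ✓; |HF| = 19.90 ✓; ∠HFS = 85.00° ✓; |FS| = 17.70 ✓; ∠FSW = 137.6° ✓; |SW| = 14.90 ✓; ∠SWT = 83.50° ✓; |WT| = 28.10 ✓; ∠WTP = 47.40° ✓; |TP| = 18.10 ✓; ∠TPU = 53.40° ✓; |PU| = 24.80 ✗.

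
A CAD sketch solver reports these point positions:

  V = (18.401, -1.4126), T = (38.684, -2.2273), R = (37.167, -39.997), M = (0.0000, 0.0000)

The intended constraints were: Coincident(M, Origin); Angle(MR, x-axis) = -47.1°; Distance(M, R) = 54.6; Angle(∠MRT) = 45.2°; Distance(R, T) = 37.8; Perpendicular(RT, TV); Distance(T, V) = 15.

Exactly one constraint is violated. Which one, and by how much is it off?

Distance(T, V) = 15 — off by 5.30.

M = (0.00, 0.00) ✓; MR at -47.10° ✓; |MR| = 54.60 ✓; ∠MRT = 45.20° ✓; |RT| = 37.80 ✓; ∠(RT, TV) = 90.00° ✓; |TV| = 20.30 ✗.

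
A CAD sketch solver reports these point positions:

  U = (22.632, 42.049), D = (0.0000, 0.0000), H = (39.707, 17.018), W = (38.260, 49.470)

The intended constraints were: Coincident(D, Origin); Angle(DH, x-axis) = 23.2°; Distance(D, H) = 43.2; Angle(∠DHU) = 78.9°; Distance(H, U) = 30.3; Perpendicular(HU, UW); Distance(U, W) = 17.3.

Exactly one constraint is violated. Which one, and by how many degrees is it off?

Perpendicular(HU, UW) — off by 8.90°.

D = (0.00, 0.00) ✓; DH at 23.20° ✓; |DH| = 43.20 ✓; ∠DHU = 78.90° ✓; |HU| = 30.30 ✓; ∠(HU, UW) = 98.90° ✗; |UW| = 17.30 ✓.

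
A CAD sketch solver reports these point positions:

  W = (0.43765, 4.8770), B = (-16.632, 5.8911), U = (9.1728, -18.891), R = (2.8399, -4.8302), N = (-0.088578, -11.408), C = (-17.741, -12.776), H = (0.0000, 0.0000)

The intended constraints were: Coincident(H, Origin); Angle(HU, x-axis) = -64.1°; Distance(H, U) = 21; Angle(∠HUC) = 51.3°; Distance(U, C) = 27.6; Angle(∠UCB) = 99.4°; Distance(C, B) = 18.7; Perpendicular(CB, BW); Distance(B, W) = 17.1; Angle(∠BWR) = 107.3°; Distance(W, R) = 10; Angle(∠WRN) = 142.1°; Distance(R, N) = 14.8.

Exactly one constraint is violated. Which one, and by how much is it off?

Distance(R, N) = 14.8 — off by 7.60.

H = (0.00, 0.00) ✓; HU at -64.10° ✓; |HU| = 21.00 ✓; ∠HUC = 51.30° ✓; |UC| = 27.60 ✓; ∠UCB = 99.40° ✓; |CB| = 18.70 ✓; ∠(CB, BW) = 90.00° ✓; |BW| = 17.10 ✓; ∠BWR = 107.3° ✓; |WR| = 10.00 ✓; ∠WRN = 142.1° ✓; |RN| = 7.200 ✗.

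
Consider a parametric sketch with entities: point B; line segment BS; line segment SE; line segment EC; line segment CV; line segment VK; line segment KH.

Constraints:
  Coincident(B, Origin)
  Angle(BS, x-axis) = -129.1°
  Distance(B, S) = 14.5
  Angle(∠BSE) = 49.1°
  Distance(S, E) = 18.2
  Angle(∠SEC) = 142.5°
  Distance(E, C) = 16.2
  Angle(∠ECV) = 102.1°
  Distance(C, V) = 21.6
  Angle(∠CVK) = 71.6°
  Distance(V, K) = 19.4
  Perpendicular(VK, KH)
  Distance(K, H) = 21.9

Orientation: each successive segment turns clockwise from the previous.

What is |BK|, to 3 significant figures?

5.27

B is at the origin; BS runs at -129.1° with length 14.5, so S = (-9.14, -11.3). ∠BSE = 49.1° gives SE at 100° from the x-axis; with |SE| = 18.2, E = (-12.3, 6.67). ∠SEC = 142.5° gives EC at 62.5° from the x-axis; with |EC| = 16.2, C = (-4.82, 21.0). ∠ECV = 102.1° gives CV at -15.4° from the x-axis; with |CV| = 21.6, V = (16.0, 15.3). ∠CVK = 71.6° gives VK at -124° from the x-axis; with |VK| = 19.4, K = (5.21, -0.817). Then |BK| = |K − B| = 5.27.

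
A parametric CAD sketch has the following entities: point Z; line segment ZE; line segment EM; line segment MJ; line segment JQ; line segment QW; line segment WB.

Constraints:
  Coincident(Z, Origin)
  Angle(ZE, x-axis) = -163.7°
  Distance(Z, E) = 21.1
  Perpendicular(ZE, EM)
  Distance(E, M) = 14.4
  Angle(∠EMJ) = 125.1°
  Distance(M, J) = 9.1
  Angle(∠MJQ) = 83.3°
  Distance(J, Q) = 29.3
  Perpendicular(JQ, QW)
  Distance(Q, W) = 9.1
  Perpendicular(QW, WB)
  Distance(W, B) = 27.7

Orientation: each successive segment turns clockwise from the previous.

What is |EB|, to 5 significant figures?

13.898

Z is at the origin; ZE runs at -163.7° with length 21.1, so E = (-20.252, -5.9221). ZE ⟂ EM, so EM runs at 106.30°; with |EM| = 14.4, M = (-24.293, 7.8991). ∠EMJ = 125.1° gives MJ at 51.400° from the x-axis; with |MJ| = 9.1, J = (-18.616, 15.011). ∠MJQ = 83.3° gives JQ at -45.300° from the x-axis; with |JQ| = 29.3, Q = (1.9933, -5.8155). The perpendicularity gives QW at right angles to JQ, so QW runs at -135.30°; with |QW| = 9.1, W = (-4.4750, -12.216). QW is perpendicular to WB, so WB runs at 134.70°; with |WB| = 27.7, B = (-23.959, 7.4728). Then |EB| = |B − E| = 13.898.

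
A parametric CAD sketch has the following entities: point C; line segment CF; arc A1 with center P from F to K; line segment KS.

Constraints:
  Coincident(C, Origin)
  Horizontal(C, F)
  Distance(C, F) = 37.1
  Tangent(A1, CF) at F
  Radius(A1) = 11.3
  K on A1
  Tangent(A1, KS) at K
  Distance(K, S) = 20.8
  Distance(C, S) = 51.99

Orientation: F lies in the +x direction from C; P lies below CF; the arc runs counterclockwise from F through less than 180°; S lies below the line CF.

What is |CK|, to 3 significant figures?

32.5

Checks: |PK| = 11.30 ✓; ∠(PK, KS) = 90.00° ✓; |KS| = 20.80 ✓; |CS| = 51.99 ✓.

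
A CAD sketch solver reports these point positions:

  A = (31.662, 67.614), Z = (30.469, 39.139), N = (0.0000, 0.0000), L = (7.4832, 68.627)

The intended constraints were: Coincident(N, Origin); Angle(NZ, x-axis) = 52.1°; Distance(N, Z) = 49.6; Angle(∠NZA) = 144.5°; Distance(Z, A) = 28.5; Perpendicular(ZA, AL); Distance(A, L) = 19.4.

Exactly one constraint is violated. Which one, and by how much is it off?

Distance(A, L) = 19.4 — off by 4.80.

N = (0.00, 0.00) ✓; NZ at 52.10° ✓; |NZ| = 49.60 ✓; ∠NZA = 144.5° ✓; |ZA| = 28.50 ✓; ∠(ZA, AL) = 90.00° ✓; |AL| = 24.20 ✗.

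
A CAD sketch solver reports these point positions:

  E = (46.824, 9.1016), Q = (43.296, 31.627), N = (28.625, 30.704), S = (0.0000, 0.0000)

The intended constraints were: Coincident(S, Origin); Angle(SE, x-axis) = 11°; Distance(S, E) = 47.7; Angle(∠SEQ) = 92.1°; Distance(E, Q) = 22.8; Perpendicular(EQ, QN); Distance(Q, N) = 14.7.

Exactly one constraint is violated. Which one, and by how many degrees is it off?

Perpendicular(EQ, QN) — off by 5.30°.

S = (0.00, 0.00) ✓; SE at 11.00° ✓; |SE| = 47.70 ✓; ∠SEQ = 92.10° ✓; |EQ| = 22.80 ✓; ∠(EQ, QN) = 84.70° ✗; |QN| = 14.70 ✓.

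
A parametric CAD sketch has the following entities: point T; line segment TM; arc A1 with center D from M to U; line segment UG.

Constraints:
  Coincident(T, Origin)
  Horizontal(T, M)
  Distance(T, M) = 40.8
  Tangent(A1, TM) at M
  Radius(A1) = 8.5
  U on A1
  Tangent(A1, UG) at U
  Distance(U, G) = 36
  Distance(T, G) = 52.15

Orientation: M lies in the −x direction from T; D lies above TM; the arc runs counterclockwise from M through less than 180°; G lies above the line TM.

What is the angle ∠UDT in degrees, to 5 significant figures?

6.1019°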